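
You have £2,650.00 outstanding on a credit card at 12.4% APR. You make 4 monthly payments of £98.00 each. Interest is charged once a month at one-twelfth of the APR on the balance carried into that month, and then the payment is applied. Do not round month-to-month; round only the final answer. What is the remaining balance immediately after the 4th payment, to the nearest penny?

£2,363.12

Monthly rate r = 12.4%/12 = 1.03333% = 0.0103333.
Each month: B ← B·(1+r) − £98.00.
Month 1: interest £27.38; balance after payment £2,579.38.
Month 2: interest £26.65; balance after payment £2,508.04.
Month 3: interest £25.92; balance after payment £2,435.95.
Month 4: interest £25.17; balance after payment £2,363.12.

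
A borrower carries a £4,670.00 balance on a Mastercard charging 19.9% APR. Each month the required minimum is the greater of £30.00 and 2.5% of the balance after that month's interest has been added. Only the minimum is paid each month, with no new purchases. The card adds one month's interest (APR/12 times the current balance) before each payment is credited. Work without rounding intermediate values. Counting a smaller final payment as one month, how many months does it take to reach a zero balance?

220 months

Monthly rate r = 19.9%/12 = 1.65833% = 0.0165833.
While 2.5% of the post-interest balance exceeds £30.00, each month B ← (B·(1+r))·(1 − 0.025), i.e. B shrinks by the factor (1+r)·0.975 = 0.99117.
This holds for months 1–156. Entering month 157 the balance is £1,170.42; 2.5% of the post-interest balance is now below £30.00, so the flat £30.00 minimum applies from here.
From month 157 a fixed £30.00 at rate r clears £1,170.42 in 64 more payments. Total: 156 + 64 = 220 months.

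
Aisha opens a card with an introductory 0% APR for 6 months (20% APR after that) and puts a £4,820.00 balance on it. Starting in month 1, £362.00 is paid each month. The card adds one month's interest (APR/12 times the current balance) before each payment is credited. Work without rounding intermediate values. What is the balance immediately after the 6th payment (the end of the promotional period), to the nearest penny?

Promo months 1–6 at r₀ = 0%/12 = 0; months 7+ at r₁ = 20%/12 = 0.0166667.
After month 6 (no interest yet): B = £4,820.00 − 6·£362.00 = £2,648.00.

£2,648.00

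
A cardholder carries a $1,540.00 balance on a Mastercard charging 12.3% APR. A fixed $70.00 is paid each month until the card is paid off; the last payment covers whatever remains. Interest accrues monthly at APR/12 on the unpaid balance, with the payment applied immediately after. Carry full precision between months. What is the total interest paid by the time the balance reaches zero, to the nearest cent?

$214.08

Monthly rate r = 12.3%/12 = 1.025% = 0.01025.
Payoff takes n = ⌈−ln(1 − rB₀/P)/ln(1+r)⌉ = ⌈25.058⌉ = 26 payments; the last is $4.08.
Total paid = 25·$70.00 + $4.08 = $1,754.08.
Total interest = total paid − principal = $1,754.08 − $1,540.00 = $214.08.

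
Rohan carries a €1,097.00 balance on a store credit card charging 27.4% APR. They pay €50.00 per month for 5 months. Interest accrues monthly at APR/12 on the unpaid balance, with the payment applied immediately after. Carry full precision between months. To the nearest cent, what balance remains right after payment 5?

€966.41

Monthly rate r = 27.4%/12 = 2.28333% = 0.0228333.
Each month: B ← B·(1+r) − €50.00.
Month 1: interest €25.05; balance after payment €1,072.05.
Month 2: interest €24.48; balance after payment €1,046.53.
Month 3: interest €23.90; balance after payment €1,020.42.
Month 4: interest €23.30; balance after payment €993.72.
Month 5: interest €22.69; balance after payment €966.41.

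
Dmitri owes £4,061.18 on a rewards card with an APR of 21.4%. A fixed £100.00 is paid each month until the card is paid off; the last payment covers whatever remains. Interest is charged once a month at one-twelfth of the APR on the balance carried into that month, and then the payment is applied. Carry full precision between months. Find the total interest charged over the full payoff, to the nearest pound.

£3,227

Monthly rate r = 21.4%/12 = 1.78333% = 0.0178333.
Payoff takes n = ⌈−ln(1 − rB₀/P)/ln(1+r)⌉ = ⌈72.880⌉ = 73 payments; the last is £88.08.
Total paid = 72·£100.00 + £88.08 = £7,288.08.
Total interest = total paid − principal = £7,288.08 − £4,061.18 = £3,226.90.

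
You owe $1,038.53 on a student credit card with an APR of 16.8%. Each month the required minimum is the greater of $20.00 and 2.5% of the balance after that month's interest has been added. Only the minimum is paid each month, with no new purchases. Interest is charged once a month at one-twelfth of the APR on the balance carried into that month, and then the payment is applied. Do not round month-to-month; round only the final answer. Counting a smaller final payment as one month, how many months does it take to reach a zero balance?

82 months

Monthly rate r = 16.8%/12 = 1.4% = 0.014.
While 2.5% of the post-interest balance exceeds $20.00, each month B ← (B·(1+r))·(1 − 0.025), i.e. B shrinks by the factor (1+r)·0.975 = 0.98865.
This holds for months 1–25. Entering month 26 the balance is $780.70; 2.5% of the post-interest balance is now below $20.00, so the flat $20.00 minimum applies from here.
From month 26 a fixed $20.00 at rate r clears $780.70 in 57 more payments. Total: 25 + 57 = 82 months.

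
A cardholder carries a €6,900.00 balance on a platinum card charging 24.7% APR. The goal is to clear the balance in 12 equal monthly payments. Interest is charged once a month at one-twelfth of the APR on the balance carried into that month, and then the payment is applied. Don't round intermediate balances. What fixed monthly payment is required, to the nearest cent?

€654.80

Monthly rate r = 24.7%/12 = 2.05833% = 0.0205833.
Level-payment amortization: P = B₀·r / (1 − (1+r)^(−n)) = 6900.00·0.0205833 / (1 − 1.02058^(−12)).
Denominator 1 − (1+r)^(−12) = 0.21689799.
P = 142.025 / 0.21689799 ≈ 654.80.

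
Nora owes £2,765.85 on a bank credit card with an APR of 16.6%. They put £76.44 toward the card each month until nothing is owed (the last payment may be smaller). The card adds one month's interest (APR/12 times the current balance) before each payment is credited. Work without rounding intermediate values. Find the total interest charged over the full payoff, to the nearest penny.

Monthly rate r = 16.6%/12 = 1.38333% = 0.0138333.
Payoff takes n = ⌈−ln(1 − rB₀/P)/ln(1+r)⌉ = ⌈50.531⌉ = 51 payments; the last is £40.70.
Total paid = 50·£76.44 + £40.70 = £3,862.70.
Total interest = total paid − principal = £3,862.70 − £2,765.85 = £1,096.85.

£1,096.85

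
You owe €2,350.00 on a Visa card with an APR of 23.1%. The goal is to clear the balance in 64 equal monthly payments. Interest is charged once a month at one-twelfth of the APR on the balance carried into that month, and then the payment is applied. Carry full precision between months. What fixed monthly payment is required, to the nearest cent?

Monthly rate r = 23.1%/12 = 1.925% = 0.01925.
Level-payment amortization: P = B₀·r / (1 − (1+r)^(−n)) = 2350.00·0.01925 / (1 − 1.01925^(−64)).
Denominator 1 − (1+r)^(−64) = 0.704856032.
P = 45.2375 / 0.704856032 ≈ 64.18.

€64.18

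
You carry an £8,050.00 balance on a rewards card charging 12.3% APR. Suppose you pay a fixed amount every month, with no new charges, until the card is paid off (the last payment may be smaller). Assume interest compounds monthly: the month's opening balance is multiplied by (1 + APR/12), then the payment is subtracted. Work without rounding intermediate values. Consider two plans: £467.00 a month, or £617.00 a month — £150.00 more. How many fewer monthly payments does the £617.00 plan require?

Monthly rate r = 12.3%/12 = 1.025% = 0.01025.
At £467.00/mo: n = ⌈−ln(1 − rB₀/P)/ln(1+r)⌉ = 20 payments (last £30.34); total interest = total paid − £8,050.00 = £853.34.
At £617.00/mo: 15 payments (last £48.09); total interest £636.09.
Payments saved = 20 − 15 = 5.

5 fewer payments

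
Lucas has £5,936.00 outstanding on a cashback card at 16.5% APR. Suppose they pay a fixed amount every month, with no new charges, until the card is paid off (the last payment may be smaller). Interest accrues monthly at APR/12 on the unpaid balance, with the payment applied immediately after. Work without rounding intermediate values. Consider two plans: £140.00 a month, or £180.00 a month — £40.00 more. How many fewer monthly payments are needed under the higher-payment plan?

20 fewer payments

Monthly rate r = 16.5%/12 = 1.375% = 0.01375.
At £140.00/mo: n = ⌈−ln(1 − rB₀/P)/ln(1+r)⌉ = 65 payments (last £6.85); total interest = total paid − £5,936.00 = £3,030.85.
At £180.00/mo: 45 payments (last £42.94); total interest £2,026.94.
Payments saved = 65 − 45 = 20.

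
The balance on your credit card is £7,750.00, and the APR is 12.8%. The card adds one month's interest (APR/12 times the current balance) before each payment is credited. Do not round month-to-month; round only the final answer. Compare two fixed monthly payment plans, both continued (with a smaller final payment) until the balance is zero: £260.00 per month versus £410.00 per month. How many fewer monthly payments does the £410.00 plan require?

Monthly rate r = 12.8%/12 = 1.06667% = 0.0106667.
At £260.00/mo: n = ⌈−ln(1 − rB₀/P)/ln(1+r)⌉ = 37 payments (last £16.84); total interest = total paid − £7,750.00 = £1,626.84.
At £410.00/mo: 22 payments (last £91.74); total interest £951.74.
Payments saved = 37 − 22 = 15.

15 fewer payments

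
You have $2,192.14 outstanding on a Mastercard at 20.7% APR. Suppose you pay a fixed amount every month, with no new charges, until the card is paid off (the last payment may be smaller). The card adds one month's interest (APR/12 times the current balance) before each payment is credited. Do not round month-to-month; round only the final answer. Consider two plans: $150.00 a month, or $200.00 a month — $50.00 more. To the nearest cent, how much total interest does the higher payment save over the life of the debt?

Monthly rate r = 20.7%/12 = 1.725% = 0.01725.
At $150.00/mo: n = ⌈−ln(1 − rB₀/P)/ln(1+r)⌉ = 17 payments (last $147.66); total interest = total paid − $2,192.14 = $355.52.
At $200.00/mo: 13 payments (last $51.09); total interest $258.95.
Interest saved = $355.52 − $258.95 = $96.57.

$96.57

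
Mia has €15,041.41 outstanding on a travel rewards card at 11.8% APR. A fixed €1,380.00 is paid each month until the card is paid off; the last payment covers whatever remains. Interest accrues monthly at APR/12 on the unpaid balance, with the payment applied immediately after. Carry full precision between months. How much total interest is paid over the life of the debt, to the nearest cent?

€948.46

Monthly rate r = 11.8%/12 = 0.983333% = 0.00983333.
Payoff takes n = ⌈−ln(1 − rB₀/P)/ln(1+r)⌉ = ⌈11.586⌉ = 12 payments; the last is €809.87.
Total paid = 11·€1,380.00 + €809.87 = €15,989.87.
Total interest = total paid − principal = €15,989.87 − €15,041.41 = €948.46.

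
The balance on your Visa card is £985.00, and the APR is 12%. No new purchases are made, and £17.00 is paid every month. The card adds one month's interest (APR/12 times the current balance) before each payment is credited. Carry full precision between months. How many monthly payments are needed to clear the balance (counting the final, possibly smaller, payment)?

88 months

Monthly rate r = 12%/12 = 1% = 0.01.
Recurrence: B ← B·(1+r) − £17.00.
Month 1: interest £9.85; balance after payment £977.85.
Month 2: interest £9.78; balance after payment £970.63.
Closed form: n = −ln(1 − rB₀/P)/ln(1+r) = −ln(0.42059)/ln(1.01) ≈ 87.042, so the balance reaches zero during payment 88.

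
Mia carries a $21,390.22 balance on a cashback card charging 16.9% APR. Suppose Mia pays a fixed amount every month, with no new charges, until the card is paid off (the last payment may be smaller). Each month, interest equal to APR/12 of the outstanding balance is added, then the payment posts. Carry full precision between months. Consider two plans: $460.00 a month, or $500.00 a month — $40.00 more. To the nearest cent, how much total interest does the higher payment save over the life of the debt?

Monthly rate r = 16.9%/12 = 1.40833% = 0.0140833.
At $460.00/mo: n = ⌈−ln(1 − rB₀/P)/ln(1+r)⌉ = 77 payments (last $33.16); total interest = total paid − $21,390.22 = $13,602.94.
At $500.00/mo: 66 payments (last $483.05); total interest $11,592.83.
Interest saved = $13,602.94 − $11,592.83 = $2,010.11.

$2,010.11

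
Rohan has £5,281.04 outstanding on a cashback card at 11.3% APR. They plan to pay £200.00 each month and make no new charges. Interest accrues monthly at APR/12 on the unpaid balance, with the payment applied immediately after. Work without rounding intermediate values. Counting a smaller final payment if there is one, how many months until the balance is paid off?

31 payments

Monthly rate r = 11.3%/12 = 0.941667% = 0.00941667.
Recurrence: B ← B·(1+r) − £200.00.
Month 1: interest £49.73; balance after payment £5,130.77.
Month 2: interest £48.31; balance after payment £4,979.08.
Closed form: n = −ln(1 − rB₀/P)/ln(1+r) = −ln(0.75135)/ln(1.00942) ≈ 30.502, so the balance reaches zero during payment 31.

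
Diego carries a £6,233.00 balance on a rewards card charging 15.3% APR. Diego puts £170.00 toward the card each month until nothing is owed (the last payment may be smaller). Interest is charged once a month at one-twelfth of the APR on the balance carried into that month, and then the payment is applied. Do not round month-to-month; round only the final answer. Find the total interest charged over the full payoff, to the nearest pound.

£2,222

Monthly rate r = 15.3%/12 = 1.275% = 0.01275.
Payoff takes n = ⌈−ln(1 − rB₀/P)/ln(1+r)⌉ = ⌈49.736⌉ = 50 payments; the last is £125.33.
Total paid = 49·£170.00 + £125.33 = £8,455.33.
Total interest = total paid − principal = £8,455.33 − £6,233.00 = £2,222.33.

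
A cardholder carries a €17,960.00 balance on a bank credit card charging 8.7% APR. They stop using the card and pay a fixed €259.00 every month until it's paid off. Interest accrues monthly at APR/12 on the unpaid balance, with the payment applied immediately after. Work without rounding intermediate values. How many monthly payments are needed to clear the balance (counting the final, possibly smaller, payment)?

97 payments

Monthly rate r = 8.7%/12 = 0.725% = 0.00725.
Recurrence: B ← B·(1+r) − €259.00.
Month 1: interest €130.21; balance after payment €17,831.21.
Month 2: interest €129.28; balance after payment €17,701.49.
Closed form: n = −ln(1 − rB₀/P)/ln(1+r) = −ln(0.49726)/ln(1.00725) ≈ 96.714, so the balance reaches zero during payment 97.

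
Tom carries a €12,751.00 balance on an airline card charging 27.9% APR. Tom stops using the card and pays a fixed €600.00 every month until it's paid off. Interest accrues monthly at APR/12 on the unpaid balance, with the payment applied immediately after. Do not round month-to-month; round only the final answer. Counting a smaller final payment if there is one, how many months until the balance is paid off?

30 months

Monthly rate r = 27.9%/12 = 2.325% = 0.02325.
Recurrence: B ← B·(1+r) − €600.00.
Month 1: interest €296.46; balance after payment €12,447.46.
Month 2: interest €289.40; balance after payment €12,136.86.
Closed form: n = −ln(1 − rB₀/P)/ln(1+r) = −ln(0.5059)/ln(1.02325) ≈ 29.648, so the balance reaches zero during payment 30.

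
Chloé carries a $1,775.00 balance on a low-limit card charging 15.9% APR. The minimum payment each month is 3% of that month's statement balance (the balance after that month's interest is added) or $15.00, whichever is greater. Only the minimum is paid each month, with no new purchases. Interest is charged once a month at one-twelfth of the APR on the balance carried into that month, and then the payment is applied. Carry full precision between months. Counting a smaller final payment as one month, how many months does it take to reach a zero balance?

Monthly rate r = 15.9%/12 = 1.325% = 0.01325.
While 3% of the post-interest balance exceeds $15.00, each month B ← (B·(1+r))·(1 − 0.03), i.e. B shrinks by the factor (1+r)·0.97 = 0.98285.
This holds for months 1–75. Entering month 76 the balance is $485.09; 3% of the post-interest balance is now below $15.00, so the flat $15.00 minimum applies from here.
From month 76 a fixed $15.00 at rate r clears $485.09 in 43 more payments. Total: 75 + 43 = 118 months.

118 months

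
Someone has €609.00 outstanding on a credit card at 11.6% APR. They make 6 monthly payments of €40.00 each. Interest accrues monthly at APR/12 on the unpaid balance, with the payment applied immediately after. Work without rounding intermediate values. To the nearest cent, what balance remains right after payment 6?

Monthly rate r = 11.6%/12 = 0.966667% = 0.00966667.
Each month: B ← B·(1+r) − €40.00.
Month 1: interest €5.89; balance after payment €574.89.
Month 2: interest €5.56; balance after payment €540.44.
Month 3: interest €5.22; balance after payment €505.67.
Month 4: interest €4.89; balance after payment €470.56.
Month 5: interest €4.55; balance after payment €435.11.
Month 6: interest €4.21; balance after payment €399.31.

€399.31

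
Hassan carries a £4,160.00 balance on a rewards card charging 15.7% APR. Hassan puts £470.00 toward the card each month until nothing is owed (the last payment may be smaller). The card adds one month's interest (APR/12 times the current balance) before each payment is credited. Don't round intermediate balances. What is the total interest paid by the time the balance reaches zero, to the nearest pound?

£291

Monthly rate r = 15.7%/12 = 1.30833% = 0.0130833.
Payoff takes n = ⌈−ln(1 − rB₀/P)/ln(1+r)⌉ = ⌈9.468⌉ = 10 payments; the last is £220.86.
Total paid = 9·£470.00 + £220.86 = £4,450.86.
Total interest = total paid − principal = £4,450.86 − £4,160.00 = £290.86.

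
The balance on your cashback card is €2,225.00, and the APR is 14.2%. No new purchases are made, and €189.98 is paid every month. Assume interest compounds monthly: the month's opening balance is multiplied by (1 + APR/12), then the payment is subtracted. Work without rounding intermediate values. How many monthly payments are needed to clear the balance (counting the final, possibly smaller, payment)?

13 months

Monthly rate r = 14.2%/12 = 1.18333% = 0.0118333.
Recurrence: B ← B·(1+r) − €189.98.
Month 1: interest €26.33; balance after payment €2,061.35.
Month 2: interest €24.39; balance after payment €1,895.76.
Closed form: n = −ln(1 − rB₀/P)/ln(1+r) = −ln(0.86141)/ln(1.01183) ≈ 12.682, so the balance reaches zero during payment 13.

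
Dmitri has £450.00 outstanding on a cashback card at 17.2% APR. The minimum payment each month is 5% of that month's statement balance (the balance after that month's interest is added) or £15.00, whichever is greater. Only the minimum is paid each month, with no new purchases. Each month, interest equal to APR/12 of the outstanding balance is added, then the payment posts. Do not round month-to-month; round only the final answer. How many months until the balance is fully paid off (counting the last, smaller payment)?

Monthly rate r = 17.2%/12 = 1.43333% = 0.0143333.
While 5% of the post-interest balance exceeds £15.00, each month B ← (B·(1+r))·(1 − 0.05), i.e. B shrinks by the factor (1+r)·0.95 = 0.96362.
This holds for months 1–12. Entering month 13 the balance is £288.45; 5% of the post-interest balance is now below £15.00, so the flat £15.00 minimum applies from here.
From month 13 a fixed £15.00 at rate r clears £288.45 in 23 more payments. Total: 12 + 23 = 35 months.

35 months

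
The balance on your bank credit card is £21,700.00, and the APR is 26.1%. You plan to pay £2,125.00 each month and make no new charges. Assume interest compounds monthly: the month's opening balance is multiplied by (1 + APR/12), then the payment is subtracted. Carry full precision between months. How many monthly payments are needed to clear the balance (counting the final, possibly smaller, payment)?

12 months

Monthly rate r = 26.1%/12 = 2.175% = 0.02175.
Recurrence: B ← B·(1+r) − £2,125.00.
Month 1: interest £471.98; balance after payment £20,046.97.
Month 2: interest £436.02; balance after payment £18,358.00.
Closed form: n = −ln(1 − rB₀/P)/ln(1+r) = −ln(0.77789)/ln(1.02175) ≈ 11.673, so the balance reaches zero during payment 12.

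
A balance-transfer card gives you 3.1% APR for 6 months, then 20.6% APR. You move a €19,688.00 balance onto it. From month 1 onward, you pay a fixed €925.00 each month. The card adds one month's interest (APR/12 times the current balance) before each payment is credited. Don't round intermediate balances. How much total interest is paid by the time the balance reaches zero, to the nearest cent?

€2,774.24

Promo months 1–6 at r₀ = 3.1%/12 = 0.00258333; months 7+ at r₁ = 20.6%/12 = 0.0171667.
After month 6: iterate B ← B·(1+r₀) − €925.00 for 6 months → €14,409.17.
Then at r₁ with €925.00/mo: n₂ = −ln(1 − r₁·B/P)/ln(1+r₁) ≈ 18.28 → 19 more payments.
Total paid = 24·€925.00 + €262.24 = €22,462.24; interest = €22,462.24 − €19,688.00 = €2,774.24.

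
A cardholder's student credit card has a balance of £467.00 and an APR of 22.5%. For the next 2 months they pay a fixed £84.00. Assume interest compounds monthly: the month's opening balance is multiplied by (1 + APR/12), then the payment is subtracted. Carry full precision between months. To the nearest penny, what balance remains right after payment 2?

Monthly rate r = 22.5%/12 = 1.875% = 0.01875.
Each month: B ← B·(1+r) − £84.00.
Month 1: interest £8.76; balance after payment £391.76.
Month 2: interest £7.35; balance after payment £315.10.

£315.10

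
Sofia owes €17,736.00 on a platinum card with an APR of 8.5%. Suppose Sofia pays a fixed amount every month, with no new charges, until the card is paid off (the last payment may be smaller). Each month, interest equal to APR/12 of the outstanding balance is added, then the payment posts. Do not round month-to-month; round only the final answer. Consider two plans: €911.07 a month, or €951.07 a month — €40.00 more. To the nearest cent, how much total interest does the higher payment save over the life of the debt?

Monthly rate r = 8.5%/12 = 0.708333% = 0.00708333.
At €911.07/mo: n = ⌈−ln(1 − rB₀/P)/ln(1+r)⌉ = 22 payments (last €19.43); total interest = total paid − €17,736.00 = €1,415.90.
At €951.07/mo: 21 payments (last €68.11); total interest €1,353.51.
Interest saved = €1,415.90 − €1,353.51 = €62.39.

€62.39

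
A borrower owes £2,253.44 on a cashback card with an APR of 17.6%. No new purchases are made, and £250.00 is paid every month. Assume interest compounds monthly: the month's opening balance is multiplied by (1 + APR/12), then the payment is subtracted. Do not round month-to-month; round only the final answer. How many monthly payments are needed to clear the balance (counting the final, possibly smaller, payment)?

10 months

Monthly rate r = 17.6%/12 = 1.46667% = 0.0146667.
Recurrence: B ← B·(1+r) − £250.00.
Month 1: interest £33.05; balance after payment £2,036.49.
Month 2: interest £29.87; balance after payment £1,816.36.
Closed form: n = −ln(1 − rB₀/P)/ln(1+r) = −ln(0.8678)/ln(1.01467) ≈ 9.739, so the balance reaches zero during payment 10.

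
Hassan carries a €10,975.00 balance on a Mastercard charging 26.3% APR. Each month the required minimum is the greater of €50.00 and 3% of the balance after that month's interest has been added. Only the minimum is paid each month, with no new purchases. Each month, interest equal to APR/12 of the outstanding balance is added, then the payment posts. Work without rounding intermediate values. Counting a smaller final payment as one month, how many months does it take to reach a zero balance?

276 months

Monthly rate r = 26.3%/12 = 2.19167% = 0.0219167.
While 3% of the post-interest balance exceeds €50.00, each month B ← (B·(1+r))·(1 − 0.03), i.e. B shrinks by the factor (1+r)·0.97 = 0.99126.
This holds for months 1–218. Entering month 219 the balance is €1,618.89; 3% of the post-interest balance is now below €50.00, so the flat €50.00 minimum applies from here.
From month 219 a fixed €50.00 at rate r clears €1,618.89 in 58 more payments. Total: 218 + 58 = 276 months.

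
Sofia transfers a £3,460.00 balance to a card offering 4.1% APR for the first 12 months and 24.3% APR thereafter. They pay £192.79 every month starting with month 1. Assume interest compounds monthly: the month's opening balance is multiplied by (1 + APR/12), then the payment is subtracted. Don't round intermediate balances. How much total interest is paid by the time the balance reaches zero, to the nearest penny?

Promo months 1–12 at r₀ = 4.1%/12 = 0.00341667; months 13+ at r₁ = 24.3%/12 = 0.02025.
After month 12: iterate B ← B·(1+r₀) − £192.79 for 12 months → £1,247.10.
Then at r₁ with £192.79/mo: n₂ = −ln(1 − r₁·B/P)/ln(1+r₁) ≈ 7.00 → 8 more payments.
Total paid = 19·£192.79 + £0.66 = £3,663.67; interest = £3,663.67 − £3,460.00 = £203.67.

£203.67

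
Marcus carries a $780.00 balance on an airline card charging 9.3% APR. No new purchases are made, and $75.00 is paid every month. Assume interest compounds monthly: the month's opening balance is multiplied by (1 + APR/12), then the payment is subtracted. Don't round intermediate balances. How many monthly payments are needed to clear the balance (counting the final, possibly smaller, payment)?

11 payments

Monthly rate r = 9.3%/12 = 0.775% = 0.00775.
Recurrence: B ← B·(1+r) − $75.00.
Month 1: interest $6.05; balance after payment $711.04.
Month 2: interest $5.51; balance after payment $641.56.
Closed form: n = −ln(1 − rB₀/P)/ln(1+r) = −ln(0.9194)/ln(1.00775) ≈ 10.885, so the balance reaches zero during payment 11.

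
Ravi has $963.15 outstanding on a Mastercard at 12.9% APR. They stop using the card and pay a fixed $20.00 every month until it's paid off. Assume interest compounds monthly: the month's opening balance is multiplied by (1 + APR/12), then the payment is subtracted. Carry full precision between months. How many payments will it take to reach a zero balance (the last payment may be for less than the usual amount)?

69 months

Monthly rate r = 12.9%/12 = 1.075% = 0.01075.
Recurrence: B ← B·(1+r) − $20.00.
Month 1: interest $10.35; balance after payment $953.50.
Month 2: interest $10.25; balance after payment $943.75.
Closed form: n = −ln(1 − rB₀/P)/ln(1+r) = −ln(0.48231)/ln(1.01075) ≈ 68.194, so the balance reaches zero during payment 69.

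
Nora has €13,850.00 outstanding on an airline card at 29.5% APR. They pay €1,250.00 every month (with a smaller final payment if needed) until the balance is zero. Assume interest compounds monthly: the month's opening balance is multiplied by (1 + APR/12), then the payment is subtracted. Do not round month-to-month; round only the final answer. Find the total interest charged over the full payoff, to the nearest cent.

Monthly rate r = 29.5%/12 = 2.45833% = 0.0245833.
Payoff takes n = ⌈−ln(1 − rB₀/P)/ln(1+r)⌉ = ⌈13.093⌉ = 14 payments; the last is €117.74.
Total paid = 13·€1,250.00 + €117.74 = €16,367.74.
Total interest = total paid − principal = €16,367.74 − €13,850.00 = €2,517.74.

€2,517.74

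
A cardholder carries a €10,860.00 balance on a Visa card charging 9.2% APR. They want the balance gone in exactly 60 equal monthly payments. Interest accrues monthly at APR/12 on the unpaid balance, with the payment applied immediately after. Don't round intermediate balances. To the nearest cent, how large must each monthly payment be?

Monthly rate r = 9.2%/12 = 0.766667% = 0.00766667.
Level-payment amortization: P = B₀·r / (1 − (1+r)^(−n)) = 10860.00·0.00766667 / (1 − 1.00767^(−60)).
Denominator 1 − (1+r)^(−60) = 0.367607876.
P = 83.26 / 0.367607876 ≈ 226.49.

€226.49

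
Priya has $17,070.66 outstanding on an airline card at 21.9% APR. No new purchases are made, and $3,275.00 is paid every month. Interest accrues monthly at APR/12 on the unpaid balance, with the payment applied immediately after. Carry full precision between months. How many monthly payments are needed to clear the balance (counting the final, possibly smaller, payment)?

6 payments

Monthly rate r = 21.9%/12 = 1.825% = 0.01825.
Recurrence: B ← B·(1+r) − $3,275.00.
Month 1: interest $311.54; balance after payment $14,107.20.
Month 2: interest $257.46; balance after payment $11,089.66.
Month 3: interest $202.39; balance after payment $8,017.04.
Month 4: interest $146.31; balance after payment $4,888.35.
Month 5: interest $89.21; balance after payment $1,702.57.
Month 6: interest $31.07; balance after payment $0.00.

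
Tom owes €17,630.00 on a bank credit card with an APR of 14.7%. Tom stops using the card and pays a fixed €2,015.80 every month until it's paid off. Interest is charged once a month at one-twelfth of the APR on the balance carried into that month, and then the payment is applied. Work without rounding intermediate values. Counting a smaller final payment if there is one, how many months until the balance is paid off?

10 months

Monthly rate r = 14.7%/12 = 1.225% = 0.01225.
Recurrence: B ← B·(1+r) − €2,015.80.
Month 1: interest €215.97; balance after payment €15,830.17.
Month 2: interest €193.92; balance after payment €14,008.29.
Closed form: n = −ln(1 − rB₀/P)/ln(1+r) = −ln(0.89286)/ln(1.01225) ≈ 9.307, so the balance reaches zero during payment 10.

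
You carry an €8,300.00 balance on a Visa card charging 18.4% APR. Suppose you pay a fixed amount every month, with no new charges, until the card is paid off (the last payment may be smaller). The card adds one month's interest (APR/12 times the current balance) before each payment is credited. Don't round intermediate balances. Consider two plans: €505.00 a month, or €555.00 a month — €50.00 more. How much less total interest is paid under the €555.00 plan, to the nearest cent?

€136.34

Monthly rate r = 18.4%/12 = 1.53333% = 0.0153333.
At €505.00/mo: n = ⌈−ln(1 − rB₀/P)/ln(1+r)⌉ = 20 payments (last €41.69); total interest = total paid − €8,300.00 = €1,336.69.
At €555.00/mo: 18 payments (last €65.35); total interest €1,200.35.
Interest saved = €1,336.69 − €1,200.35 = €136.34.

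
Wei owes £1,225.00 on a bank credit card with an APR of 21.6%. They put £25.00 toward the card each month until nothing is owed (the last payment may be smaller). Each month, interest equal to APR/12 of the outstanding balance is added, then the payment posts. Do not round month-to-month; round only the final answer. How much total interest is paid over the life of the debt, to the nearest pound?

£1,770

Monthly rate r = 21.6%/12 = 1.8% = 0.018.
Payoff takes n = ⌈−ln(1 − rB₀/P)/ln(1+r)⌉ = ⌈119.792⌉ = 120 payments; the last is £19.82.
Total paid = 119·£25.00 + £19.82 = £2,994.82.
Total interest = total paid − principal = £2,994.82 − £1,225.00 = £1,769.82.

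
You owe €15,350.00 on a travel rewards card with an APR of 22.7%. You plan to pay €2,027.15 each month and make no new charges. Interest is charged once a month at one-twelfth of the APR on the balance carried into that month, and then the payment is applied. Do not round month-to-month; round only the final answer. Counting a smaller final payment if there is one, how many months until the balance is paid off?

Monthly rate r = 22.7%/12 = 1.89167% = 0.0189167.
Recurrence: B ← B·(1+r) − €2,027.15.
Month 1: interest €290.37; balance after payment €13,613.22.
Month 2: interest €257.52; balance after payment €11,843.59.
Closed form: n = −ln(1 − rB₀/P)/ln(1+r) = −ln(0.85676)/ln(1.01892) ≈ 8.250, so the balance reaches zero during payment 9.

9 months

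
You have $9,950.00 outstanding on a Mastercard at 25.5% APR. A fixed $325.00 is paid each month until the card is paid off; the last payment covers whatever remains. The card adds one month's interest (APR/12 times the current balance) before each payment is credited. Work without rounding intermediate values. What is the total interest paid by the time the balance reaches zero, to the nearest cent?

Monthly rate r = 25.5%/12 = 2.125% = 0.02125.
Payoff takes n = ⌈−ln(1 − rB₀/P)/ln(1+r)⌉ = ⌈50.005⌉ = 51 payments; the last is $1.62.
Total paid = 50·$325.00 + $1.62 = $16,251.62.
Total interest = total paid − principal = $16,251.62 − $9,950.00 = $6,301.62.

$6,301.62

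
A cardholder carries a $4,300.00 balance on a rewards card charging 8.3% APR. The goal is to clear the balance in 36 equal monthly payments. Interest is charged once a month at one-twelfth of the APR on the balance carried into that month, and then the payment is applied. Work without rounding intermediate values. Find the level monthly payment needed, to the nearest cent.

Monthly rate r = 8.3%/12 = 0.691667% = 0.00691667.
Level-payment amortization: P = B₀·r / (1 − (1+r)^(−n)) = 4300.00·0.00691667 / (1 − 1.00692^(−36)).
Denominator 1 − (1+r)^(−36) = 0.219751504.
P = 29.7417 / 0.219751504 ≈ 135.34.

$135.34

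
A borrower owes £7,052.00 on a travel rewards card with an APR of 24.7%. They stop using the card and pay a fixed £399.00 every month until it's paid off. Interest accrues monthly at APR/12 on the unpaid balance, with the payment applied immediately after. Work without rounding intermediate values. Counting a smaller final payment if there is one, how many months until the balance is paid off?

23 payments

Monthly rate r = 24.7%/12 = 2.05833% = 0.0205833.
Recurrence: B ← B·(1+r) − £399.00.
Month 1: interest £145.15; balance after payment £6,798.15.
Month 2: interest £139.93; balance after payment £6,539.08.
Closed form: n = −ln(1 − rB₀/P)/ln(1+r) = −ln(0.63621)/ln(1.02058) ≈ 22.196, so the balance reaches zero during payment 23.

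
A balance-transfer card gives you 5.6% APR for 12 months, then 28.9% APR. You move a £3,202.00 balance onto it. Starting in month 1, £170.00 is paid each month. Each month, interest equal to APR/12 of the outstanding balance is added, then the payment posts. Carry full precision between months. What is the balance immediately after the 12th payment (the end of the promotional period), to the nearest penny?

Promo months 1–12 at r₀ = 5.6%/12 = 0.00466667; months 13+ at r₁ = 28.9%/12 = 0.0240833.
After month 12: iterate B ← B·(1+r₀) − £170.00 for 12 months → £1,292.80.

£1,292.80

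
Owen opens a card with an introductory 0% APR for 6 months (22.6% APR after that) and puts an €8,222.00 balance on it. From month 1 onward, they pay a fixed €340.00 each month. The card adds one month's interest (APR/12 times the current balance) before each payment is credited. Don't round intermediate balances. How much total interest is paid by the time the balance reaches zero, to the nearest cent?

Promo months 1–6 at r₀ = 0%/12 = 0; months 7+ at r₁ = 22.6%/12 = 0.0188333.
After month 6 (no interest yet): B = €8,222.00 − 6·€340.00 = €6,182.00.
Then at r₁ with €340.00/mo: n₂ = −ln(1 − r₁·B/P)/ln(1+r₁) ≈ 22.47 → 23 more payments.
Total paid = 28·€340.00 + €159.88 = €9,679.88; interest = €9,679.88 − €8,222.00 = €1,457.88.

€1,457.88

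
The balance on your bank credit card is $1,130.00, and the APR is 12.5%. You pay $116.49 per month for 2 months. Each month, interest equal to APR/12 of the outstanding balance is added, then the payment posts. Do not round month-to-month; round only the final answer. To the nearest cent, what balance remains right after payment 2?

$919.47

Monthly rate r = 12.5%/12 = 1.04167% = 0.0104167.
Each month: B ← B·(1+r) − $116.49.
Month 1: interest $11.77; balance after payment $1,025.28.
Month 2: interest $10.68; balance after payment $919.47.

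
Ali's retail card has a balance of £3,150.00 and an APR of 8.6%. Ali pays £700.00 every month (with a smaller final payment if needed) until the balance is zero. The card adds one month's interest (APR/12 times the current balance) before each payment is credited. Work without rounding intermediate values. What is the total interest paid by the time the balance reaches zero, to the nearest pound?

£64

Monthly rate r = 8.6%/12 = 0.716667% = 0.00716667.
Payoff takes n = ⌈−ln(1 − rB₀/P)/ln(1+r)⌉ = ⌈4.591⌉ = 5 payments; the last is £413.98.
Total paid = 4·£700.00 + £413.98 = £3,213.98.
Total interest = total paid − principal = £3,213.98 − £3,150.00 = £63.98.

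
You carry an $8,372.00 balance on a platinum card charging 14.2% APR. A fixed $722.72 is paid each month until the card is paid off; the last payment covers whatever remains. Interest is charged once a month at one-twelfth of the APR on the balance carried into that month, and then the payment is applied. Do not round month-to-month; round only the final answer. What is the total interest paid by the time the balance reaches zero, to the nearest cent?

Monthly rate r = 14.2%/12 = 1.18333% = 0.0118333.
Payoff takes n = ⌈−ln(1 − rB₀/P)/ln(1+r)⌉ = ⌈12.532⌉ = 13 payments; the last is $385.89.
Total paid = 12·$722.72 + $385.89 = $9,058.53.
Total interest = total paid − principal = $9,058.53 − $8,372.00 = $686.53.

$686.53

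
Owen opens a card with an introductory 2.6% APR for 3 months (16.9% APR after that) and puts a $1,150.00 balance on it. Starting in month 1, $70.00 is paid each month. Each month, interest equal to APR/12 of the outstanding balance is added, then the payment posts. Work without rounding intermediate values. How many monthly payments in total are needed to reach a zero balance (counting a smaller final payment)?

Promo months 1–3 at r₀ = 2.6%/12 = 0.00216667; months 4+ at r₁ = 16.9%/12 = 0.0140833.
After month 3: iterate B ← B·(1+r₀) − $70.00 for 3 months → $947.04.
Then at r₁ with $70.00/mo: n₂ = −ln(1 − r₁·B/P)/ln(1+r₁) ≈ 15.11 → 16 more payments.

19 months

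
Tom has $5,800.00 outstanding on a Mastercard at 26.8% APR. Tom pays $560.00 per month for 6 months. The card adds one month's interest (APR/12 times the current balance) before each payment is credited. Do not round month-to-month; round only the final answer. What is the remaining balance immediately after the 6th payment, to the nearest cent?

Monthly rate r = 26.8%/12 = 2.23333% = 0.0223333.
Each month: B ← B·(1+r) − $560.00.
Month 1: interest $129.53; balance after payment $5,369.53.
Month 2: interest $119.92; balance after payment $4,929.45.
Month 3: interest $110.09; balance after payment $4,479.54.
Month 4: interest $100.04; balance after payment $4,019.59.
Month 5: interest $89.77; balance after payment $3,549.36.
Month 6: interest $79.27; balance after payment $3,068.63.

$3,068.63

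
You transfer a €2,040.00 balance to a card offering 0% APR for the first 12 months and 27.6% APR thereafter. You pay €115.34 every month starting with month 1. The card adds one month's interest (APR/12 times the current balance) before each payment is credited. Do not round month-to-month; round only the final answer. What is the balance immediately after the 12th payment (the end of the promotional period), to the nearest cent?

Promo months 1–12 at r₀ = 0%/12 = 0; months 13+ at r₁ = 27.6%/12 = 0.023.
After month 12 (no interest yet): B = €2,040.00 − 12·€115.34 = €655.92.

€655.92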